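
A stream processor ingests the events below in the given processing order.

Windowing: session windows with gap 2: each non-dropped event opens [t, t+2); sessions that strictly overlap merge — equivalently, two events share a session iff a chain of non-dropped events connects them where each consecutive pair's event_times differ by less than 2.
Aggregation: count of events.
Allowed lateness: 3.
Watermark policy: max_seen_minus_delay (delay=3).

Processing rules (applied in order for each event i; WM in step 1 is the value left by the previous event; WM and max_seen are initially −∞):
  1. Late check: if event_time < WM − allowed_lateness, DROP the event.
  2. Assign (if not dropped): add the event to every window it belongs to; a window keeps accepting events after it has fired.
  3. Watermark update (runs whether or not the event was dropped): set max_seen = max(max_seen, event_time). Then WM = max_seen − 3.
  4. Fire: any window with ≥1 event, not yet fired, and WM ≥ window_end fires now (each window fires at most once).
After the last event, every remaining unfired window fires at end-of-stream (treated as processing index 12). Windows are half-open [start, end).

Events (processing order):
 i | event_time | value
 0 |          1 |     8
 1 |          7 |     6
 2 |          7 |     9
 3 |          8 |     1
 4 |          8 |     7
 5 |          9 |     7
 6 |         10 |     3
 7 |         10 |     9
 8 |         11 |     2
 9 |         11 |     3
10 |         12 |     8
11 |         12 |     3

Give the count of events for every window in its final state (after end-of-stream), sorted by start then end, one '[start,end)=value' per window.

[1,3)=1 [7,14)=11

i=0 t=1 v=8: → [1,3); WM=-2
i=1 t=7 v=6: → [7,9); WM=4
i=2 t=7 v=9: → [7,9); WM=4
i=3 t=8 v=1: → [7,10); WM=5
i=4 t=8 v=7: → [7,10); WM=5
i=5 t=9 v=7: → [7,11); WM=6
i=6 t=10 v=3: → [7,12); WM=7
i=7 t=10 v=9: → [7,12); WM=7
i=8 t=11 v=2: → [7,13); WM=8
i=9 t=11 v=3: → [7,13); WM=8
i=10 t=12 v=8: → [7,14); WM=9
i=11 t=12 v=3: → [7,14); WM=9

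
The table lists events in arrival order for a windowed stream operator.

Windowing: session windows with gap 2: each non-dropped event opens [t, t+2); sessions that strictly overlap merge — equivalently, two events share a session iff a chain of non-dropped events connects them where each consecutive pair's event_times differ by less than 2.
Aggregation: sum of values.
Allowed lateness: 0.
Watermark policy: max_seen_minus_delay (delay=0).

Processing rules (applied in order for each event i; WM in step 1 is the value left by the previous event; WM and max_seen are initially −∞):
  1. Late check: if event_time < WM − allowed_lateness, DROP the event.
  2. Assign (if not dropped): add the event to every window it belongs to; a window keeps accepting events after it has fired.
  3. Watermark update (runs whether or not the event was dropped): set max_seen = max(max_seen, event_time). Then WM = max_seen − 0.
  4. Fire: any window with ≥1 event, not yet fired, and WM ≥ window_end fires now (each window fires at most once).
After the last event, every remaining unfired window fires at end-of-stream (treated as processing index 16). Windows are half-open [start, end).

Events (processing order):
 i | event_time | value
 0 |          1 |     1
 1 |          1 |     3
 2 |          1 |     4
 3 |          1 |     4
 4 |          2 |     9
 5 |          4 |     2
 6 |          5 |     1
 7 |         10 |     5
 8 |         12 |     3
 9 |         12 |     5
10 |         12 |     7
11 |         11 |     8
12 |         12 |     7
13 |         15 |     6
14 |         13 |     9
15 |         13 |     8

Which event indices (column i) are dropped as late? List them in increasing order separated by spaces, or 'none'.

i=0 t=1 v=1: → [1,3); WM=1
i=1 t=1 v=3: → [1,3); WM=1
i=2 t=1 v=4: → [1,3); WM=1
i=3 t=1 v=4: → [1,3); WM=1
i=4 t=2 v=9: → [1,4); WM=2
i=5 t=4 v=2: → [4,6); WM=4
i=6 t=5 v=1: → [4,7); WM=5
i=7 t=10 v=5: → [10,12); WM=10
i=8 t=12 v=3: → [12,14); WM=12
i=9 t=12 v=5: → [12,14); WM=12
i=10 t=12 v=7: → [12,14); WM=12
i=11 t=11 v=8: DROP (t<12-0); WM=12
i=12 t=12 v=7: → [12,14); WM=12
i=13 t=15 v=6: → [15,17); WM=15
i=14 t=13 v=9: DROP (t<15-0); WM=15
i=15 t=13 v=8: DROP (t<15-0); WM=15

11 14 15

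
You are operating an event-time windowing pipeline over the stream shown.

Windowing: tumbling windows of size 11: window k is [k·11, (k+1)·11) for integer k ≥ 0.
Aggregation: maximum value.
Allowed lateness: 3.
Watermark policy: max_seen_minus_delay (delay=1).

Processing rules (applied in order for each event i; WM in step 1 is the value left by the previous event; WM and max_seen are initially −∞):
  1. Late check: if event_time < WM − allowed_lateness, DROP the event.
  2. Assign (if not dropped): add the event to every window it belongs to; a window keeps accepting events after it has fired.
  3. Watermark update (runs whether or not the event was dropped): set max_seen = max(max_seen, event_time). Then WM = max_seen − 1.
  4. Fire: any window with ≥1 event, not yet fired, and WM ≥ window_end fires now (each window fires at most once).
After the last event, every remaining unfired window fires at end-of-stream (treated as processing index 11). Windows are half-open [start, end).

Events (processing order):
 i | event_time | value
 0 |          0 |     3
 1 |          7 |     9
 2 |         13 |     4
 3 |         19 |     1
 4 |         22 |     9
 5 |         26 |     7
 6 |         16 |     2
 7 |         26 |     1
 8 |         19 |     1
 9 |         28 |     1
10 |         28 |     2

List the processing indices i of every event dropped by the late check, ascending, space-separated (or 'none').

i=0 t=0 v=3: → [0,11); WM=-1
i=1 t=7 v=9: → [0,11); WM=6
i=2 t=13 v=4: → [11,22); WM=12; [0,11) fires=9
i=3 t=19 v=1: → [11,22); WM=18
i=4 t=22 v=9: → [22,33); WM=21
i=5 t=26 v=7: → [22,33); WM=25; [11,22) fires=4
i=6 t=16 v=2: DROP (t<25-3); WM=25
i=7 t=26 v=1: → [22,33); WM=25
i=8 t=19 v=1: DROP (t<25-3); WM=25
i=9 t=28 v=1: → [22,33); WM=27
i=10 t=28 v=2: → [22,33); WM=27

6 8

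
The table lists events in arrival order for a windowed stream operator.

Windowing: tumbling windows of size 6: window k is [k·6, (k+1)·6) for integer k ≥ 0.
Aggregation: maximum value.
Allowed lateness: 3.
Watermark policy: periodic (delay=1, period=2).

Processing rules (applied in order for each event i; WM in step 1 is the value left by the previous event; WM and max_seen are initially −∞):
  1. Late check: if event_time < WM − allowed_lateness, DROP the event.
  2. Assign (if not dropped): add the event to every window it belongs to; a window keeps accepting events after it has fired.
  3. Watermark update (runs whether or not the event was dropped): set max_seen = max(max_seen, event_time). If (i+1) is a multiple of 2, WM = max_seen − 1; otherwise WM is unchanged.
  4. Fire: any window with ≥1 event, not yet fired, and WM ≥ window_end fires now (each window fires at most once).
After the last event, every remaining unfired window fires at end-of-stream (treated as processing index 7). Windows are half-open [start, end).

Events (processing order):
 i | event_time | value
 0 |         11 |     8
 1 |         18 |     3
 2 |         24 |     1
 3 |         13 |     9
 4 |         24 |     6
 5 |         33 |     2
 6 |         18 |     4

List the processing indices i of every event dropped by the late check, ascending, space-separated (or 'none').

i=0 t=11 v=8: → [6,12); WM=−∞
i=1 t=18 v=3: → [18,24); WM=17; [6,12) fires=8
i=2 t=24 v=1: → [24,30); WM=17
i=3 t=13 v=9: DROP (t<17-3); WM=23
i=4 t=24 v=6: → [24,30); WM=23
i=5 t=33 v=2: → [30,36); WM=32; [18,24) fires=3 [24,30) fires=6
i=6 t=18 v=4: DROP (t<32-3); WM=32

3 6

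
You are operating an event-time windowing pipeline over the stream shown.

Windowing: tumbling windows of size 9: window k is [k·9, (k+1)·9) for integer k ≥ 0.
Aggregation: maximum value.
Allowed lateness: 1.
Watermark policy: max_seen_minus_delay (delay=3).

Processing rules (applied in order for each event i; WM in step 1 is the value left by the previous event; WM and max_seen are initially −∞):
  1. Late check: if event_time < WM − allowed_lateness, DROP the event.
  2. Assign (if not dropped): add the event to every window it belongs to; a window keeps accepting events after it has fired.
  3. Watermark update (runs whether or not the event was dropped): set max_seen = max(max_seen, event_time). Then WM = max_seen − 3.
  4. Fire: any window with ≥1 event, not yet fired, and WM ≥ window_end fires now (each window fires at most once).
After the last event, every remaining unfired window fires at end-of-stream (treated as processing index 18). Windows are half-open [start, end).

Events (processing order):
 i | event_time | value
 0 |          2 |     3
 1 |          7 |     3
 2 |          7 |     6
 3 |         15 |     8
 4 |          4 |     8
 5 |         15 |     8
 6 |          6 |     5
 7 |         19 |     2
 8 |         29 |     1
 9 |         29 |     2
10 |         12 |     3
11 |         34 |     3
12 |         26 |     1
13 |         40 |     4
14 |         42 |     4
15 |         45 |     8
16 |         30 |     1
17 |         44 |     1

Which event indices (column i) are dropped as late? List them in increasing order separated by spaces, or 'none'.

i=0 t=2 v=3: → [0,9); WM=-1
i=1 t=7 v=3: → [0,9); WM=4
i=2 t=7 v=6: → [0,9); WM=4
i=3 t=15 v=8: → [9,18); WM=12; [0,9) fires=6
i=4 t=4 v=8: DROP (t<12-1); WM=12
i=5 t=15 v=8: → [9,18); WM=12
i=6 t=6 v=5: DROP (t<12-1); WM=12
i=7 t=19 v=2: → [18,27); WM=16
i=8 t=29 v=1: → [27,36); WM=26; [9,18) fires=8
i=9 t=29 v=2: → [27,36); WM=26
i=10 t=12 v=3: DROP (t<26-1); WM=26
i=11 t=34 v=3: → [27,36); WM=31; [18,27) fires=2
i=12 t=26 v=1: DROP (t<31-1); WM=31
i=13 t=40 v=4: → [36,45); WM=37; [27,36) fires=3
i=14 t=42 v=4: → [36,45); WM=39
i=15 t=45 v=8: → [45,54); WM=42
i=16 t=30 v=1: DROP (t<42-1); WM=42
i=17 t=44 v=1: → [36,45); WM=42

4 6 10 12 16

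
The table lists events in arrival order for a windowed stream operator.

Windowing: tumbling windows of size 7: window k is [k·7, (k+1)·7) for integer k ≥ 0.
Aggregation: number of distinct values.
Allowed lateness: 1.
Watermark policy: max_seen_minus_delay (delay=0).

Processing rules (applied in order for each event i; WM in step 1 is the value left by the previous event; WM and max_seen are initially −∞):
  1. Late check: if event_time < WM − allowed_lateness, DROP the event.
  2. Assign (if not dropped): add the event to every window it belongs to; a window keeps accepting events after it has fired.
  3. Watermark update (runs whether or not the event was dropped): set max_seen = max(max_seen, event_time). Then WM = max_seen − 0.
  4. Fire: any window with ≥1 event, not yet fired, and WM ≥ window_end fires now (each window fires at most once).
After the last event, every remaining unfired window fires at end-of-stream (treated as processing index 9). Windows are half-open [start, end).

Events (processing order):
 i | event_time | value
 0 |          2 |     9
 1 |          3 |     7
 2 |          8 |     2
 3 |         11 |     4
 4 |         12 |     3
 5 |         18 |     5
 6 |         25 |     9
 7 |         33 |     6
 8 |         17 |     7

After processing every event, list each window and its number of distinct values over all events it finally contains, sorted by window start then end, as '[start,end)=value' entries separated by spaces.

i=0 t=2 v=9: → [0,7); WM=2
i=1 t=3 v=7: → [0,7); WM=3
i=2 t=8 v=2: → [7,14); WM=8; [0,7) fires=2
i=3 t=11 v=4: → [7,14); WM=11
i=4 t=12 v=3: → [7,14); WM=12
i=5 t=18 v=5: → [14,21); WM=18; [7,14) fires=3
i=6 t=25 v=9: → [21,28); WM=25; [14,21) fires=1
i=7 t=33 v=6: → [28,35); WM=33; [21,28) fires=1
i=8 t=17 v=7: DROP (t<33-1); WM=33

[0,7)=2 [7,14)=3 [14,21)=1 [21,28)=1 [28,35)=1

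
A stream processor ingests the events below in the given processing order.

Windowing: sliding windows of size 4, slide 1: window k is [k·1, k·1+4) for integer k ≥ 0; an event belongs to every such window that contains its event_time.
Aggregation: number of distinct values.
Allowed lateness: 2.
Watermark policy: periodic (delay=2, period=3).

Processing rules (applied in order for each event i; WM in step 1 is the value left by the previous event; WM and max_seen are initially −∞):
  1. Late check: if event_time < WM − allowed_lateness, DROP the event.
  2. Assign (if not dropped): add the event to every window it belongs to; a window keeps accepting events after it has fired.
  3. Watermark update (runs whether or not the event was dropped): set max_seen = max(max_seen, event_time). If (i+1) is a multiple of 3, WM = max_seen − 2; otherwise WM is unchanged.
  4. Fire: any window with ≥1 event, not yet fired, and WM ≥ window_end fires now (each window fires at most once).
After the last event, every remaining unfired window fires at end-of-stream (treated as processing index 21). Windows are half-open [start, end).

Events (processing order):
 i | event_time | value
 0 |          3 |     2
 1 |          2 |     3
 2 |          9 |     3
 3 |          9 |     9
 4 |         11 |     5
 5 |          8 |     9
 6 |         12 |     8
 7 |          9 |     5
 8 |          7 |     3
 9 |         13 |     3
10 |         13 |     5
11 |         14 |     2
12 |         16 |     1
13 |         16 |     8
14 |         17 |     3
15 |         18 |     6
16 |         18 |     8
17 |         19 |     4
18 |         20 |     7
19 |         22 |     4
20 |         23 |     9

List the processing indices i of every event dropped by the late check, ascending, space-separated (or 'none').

none

i=0 t=3 v=2: → [3,7),[2,6),[1,5),[0,4); WM=−∞
i=1 t=2 v=3: → [2,6),[1,5),[0,4); WM=−∞
i=2 t=9 v=3: → [9,13),[8,12),[7,11),[6,10); WM=7; [0,4) fires=2 [1,5) fires=2 [2,6) fires=2 [3,7) fires=1
i=3 t=9 v=9: → [9,13),[8,12),[7,11),[6,10); WM=7
i=4 t=11 v=5: → [11,15),[10,14),[9,13),[8,12); WM=7
i=5 t=8 v=9: → [8,12),[7,11),[6,10),[5,9); WM=9; [5,9) fires=1
i=6 t=12 v=8: → [12,16),[11,15),[10,14),[9,13); WM=9
i=7 t=9 v=5: → [9,13),[8,12),[7,11),[6,10); WM=9
i=8 t=7 v=3: → [7,11),[6,10),[5,9),[4,8); WM=10; [4,8) fires=1 [6,10) fires=3
i=9 t=13 v=3: → [13,17),[12,16),[11,15),[10,14); WM=10
i=10 t=13 v=5: → [13,17),[12,16),[11,15),[10,14); WM=10
i=11 t=14 v=2: → [14,18),[13,17),[12,16),[11,15); WM=12; [7,11) fires=3 [8,12) fires=3
i=12 t=16 v=1: → [16,20),[15,19),[14,18),[13,17); WM=12
i=13 t=16 v=8: → [16,20),[15,19),[14,18),[13,17); WM=12
i=14 t=17 v=3: → [17,21),[16,20),[15,19),[14,18); WM=15; [9,13) fires=4 [10,14) fires=3 [11,15) fires=4
i=15 t=18 v=6: → [18,22),[17,21),[16,20),[15,19); WM=15
i=16 t=18 v=8: → [18,22),[17,21),[16,20),[15,19); WM=15
i=17 t=19 v=4: → [19,23),[18,22),[17,21),[16,20); WM=17; [12,16) fires=4 [13,17) fires=5
i=18 t=20 v=7: → [20,24),[19,23),[18,22),[17,21); WM=17
i=19 t=22 v=4: → [22,26),[21,25),[20,24),[19,23); WM=17
i=20 t=23 v=9: → [23,27),[22,26),[21,25),[20,24); WM=21; [14,18) fires=4 [15,19) fires=4 [16,20) fires=5 [17,21) fires=5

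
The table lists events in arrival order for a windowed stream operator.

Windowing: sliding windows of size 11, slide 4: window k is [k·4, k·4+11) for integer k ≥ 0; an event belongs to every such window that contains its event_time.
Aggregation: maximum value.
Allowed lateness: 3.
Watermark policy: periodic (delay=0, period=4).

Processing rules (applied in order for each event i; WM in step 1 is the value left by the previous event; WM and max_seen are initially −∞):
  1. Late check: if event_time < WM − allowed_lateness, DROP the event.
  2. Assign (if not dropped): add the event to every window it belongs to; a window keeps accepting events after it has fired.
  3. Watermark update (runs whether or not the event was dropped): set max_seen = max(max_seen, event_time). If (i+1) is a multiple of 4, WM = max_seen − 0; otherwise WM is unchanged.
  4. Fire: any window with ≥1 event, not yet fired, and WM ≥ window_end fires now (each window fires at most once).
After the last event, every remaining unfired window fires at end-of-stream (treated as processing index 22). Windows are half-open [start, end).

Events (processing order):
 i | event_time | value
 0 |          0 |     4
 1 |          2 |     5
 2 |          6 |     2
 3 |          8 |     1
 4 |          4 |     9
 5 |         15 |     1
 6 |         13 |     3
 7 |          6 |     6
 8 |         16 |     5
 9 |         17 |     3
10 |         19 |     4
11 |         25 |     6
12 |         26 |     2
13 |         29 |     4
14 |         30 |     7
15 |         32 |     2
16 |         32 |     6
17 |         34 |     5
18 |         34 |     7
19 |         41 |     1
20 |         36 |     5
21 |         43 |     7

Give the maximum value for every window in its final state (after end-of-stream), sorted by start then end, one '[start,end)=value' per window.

i=0 t=0 v=4: → [0,11); WM=−∞
i=1 t=2 v=5: → [0,11); WM=−∞
i=2 t=6 v=2: → [4,15),[0,11); WM=−∞
i=3 t=8 v=1: → [8,19),[4,15),[0,11); WM=8
i=4 t=4 v=9: DROP (t<8-3); WM=8
i=5 t=15 v=1: → [12,23),[8,19); WM=8
i=6 t=13 v=3: → [12,23),[8,19),[4,15); WM=8
i=7 t=6 v=6: → [4,15),[0,11); WM=15; [0,11) fires=6 [4,15) fires=6
i=8 t=16 v=5: → [16,27),[12,23),[8,19); WM=15
i=9 t=17 v=3: → [16,27),[12,23),[8,19); WM=15
i=10 t=19 v=4: → [16,27),[12,23); WM=15
i=11 t=25 v=6: → [24,35),[20,31),[16,27); WM=25; [8,19) fires=5 [12,23) fires=5
i=12 t=26 v=2: → [24,35),[20,31),[16,27); WM=25
i=13 t=29 v=4: → [28,39),[24,35),[20,31); WM=25
i=14 t=30 v=7: → [28,39),[24,35),[20,31); WM=25
i=15 t=32 v=2: → [32,43),[28,39),[24,35); WM=32; [16,27) fires=6 [20,31) fires=7
i=16 t=32 v=6: → [32,43),[28,39),[24,35); WM=32
i=17 t=34 v=5: → [32,43),[28,39),[24,35); WM=32
i=18 t=34 v=7: → [32,43),[28,39),[24,35); WM=32
i=19 t=41 v=1: → [40,51),[36,47),[32,43); WM=41; [24,35) fires=7 [28,39) fires=7
i=20 t=36 v=5: DROP (t<41-3); WM=41
i=21 t=43 v=7: → [40,51),[36,47); WM=41

[0,11)=6 [4,15)=6 [8,19)=5 [12,23)=5 [16,27)=6 [20,31)=7 [24,35)=7 [28,39)=7 [32,43)=7 [36,47)=7 [40,51)=7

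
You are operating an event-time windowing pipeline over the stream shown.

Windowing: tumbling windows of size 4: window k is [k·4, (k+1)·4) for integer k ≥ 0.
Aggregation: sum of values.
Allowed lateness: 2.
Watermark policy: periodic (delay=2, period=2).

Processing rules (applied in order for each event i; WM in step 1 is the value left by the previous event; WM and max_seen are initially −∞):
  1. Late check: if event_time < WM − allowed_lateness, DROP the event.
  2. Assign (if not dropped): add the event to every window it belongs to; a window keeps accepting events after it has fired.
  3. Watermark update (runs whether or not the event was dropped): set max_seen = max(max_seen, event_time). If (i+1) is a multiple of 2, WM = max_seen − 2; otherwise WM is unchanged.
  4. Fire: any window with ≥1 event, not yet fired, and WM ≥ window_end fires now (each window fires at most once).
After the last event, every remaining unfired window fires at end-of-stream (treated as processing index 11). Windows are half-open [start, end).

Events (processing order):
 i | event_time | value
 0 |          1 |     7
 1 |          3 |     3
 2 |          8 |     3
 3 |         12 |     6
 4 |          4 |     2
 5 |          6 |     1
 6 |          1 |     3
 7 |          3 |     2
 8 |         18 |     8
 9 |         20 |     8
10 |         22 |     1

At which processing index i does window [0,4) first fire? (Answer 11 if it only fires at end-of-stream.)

3

i=0 t=1 v=7: → [0,4); WM=−∞
i=1 t=3 v=3: → [0,4); WM=1
i=2 t=8 v=3: → [8,12); WM=1
i=3 t=12 v=6: → [12,16); WM=10; [0,4) fires=10
i=4 t=4 v=2: DROP (t<10-2); WM=10
i=5 t=6 v=1: DROP (t<10-2); WM=10
i=6 t=1 v=3: DROP (t<10-2); WM=10
i=7 t=3 v=2: DROP (t<10-2); WM=10
i=8 t=18 v=8: → [16,20); WM=10
i=9 t=20 v=8: → [20,24); WM=18; [8,12) fires=3 [12,16) fires=6
i=10 t=22 v=1: → [20,24); WM=18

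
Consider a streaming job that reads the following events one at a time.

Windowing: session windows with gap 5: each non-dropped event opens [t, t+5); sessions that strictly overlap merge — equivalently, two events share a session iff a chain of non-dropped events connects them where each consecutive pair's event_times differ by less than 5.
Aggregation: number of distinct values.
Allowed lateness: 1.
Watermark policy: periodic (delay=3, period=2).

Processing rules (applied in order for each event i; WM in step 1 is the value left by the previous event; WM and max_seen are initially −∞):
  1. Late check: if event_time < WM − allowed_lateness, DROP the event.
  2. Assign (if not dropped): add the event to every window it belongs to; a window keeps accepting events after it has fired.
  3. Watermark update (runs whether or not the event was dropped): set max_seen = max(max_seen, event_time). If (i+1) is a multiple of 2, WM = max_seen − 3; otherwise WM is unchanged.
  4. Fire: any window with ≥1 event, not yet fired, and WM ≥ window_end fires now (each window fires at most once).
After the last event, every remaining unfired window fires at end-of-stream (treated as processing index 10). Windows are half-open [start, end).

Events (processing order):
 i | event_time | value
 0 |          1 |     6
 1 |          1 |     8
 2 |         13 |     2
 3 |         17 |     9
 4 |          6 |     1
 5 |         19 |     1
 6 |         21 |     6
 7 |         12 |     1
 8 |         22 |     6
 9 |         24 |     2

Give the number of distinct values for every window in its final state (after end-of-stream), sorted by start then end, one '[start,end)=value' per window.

[1,6)=2 [13,29)=4

i=0 t=1 v=6: → [1,6); WM=−∞
i=1 t=1 v=8: → [1,6); WM=-2
i=2 t=13 v=2: → [13,18); WM=-2
i=3 t=17 v=9: → [13,22); WM=14
i=4 t=6 v=1: DROP (t<14-1); WM=14
i=5 t=19 v=1: → [13,24); WM=16
i=6 t=21 v=6: → [13,26); WM=16
i=7 t=12 v=1: DROP (t<16-1); WM=18
i=8 t=22 v=6: → [13,27); WM=18
i=9 t=24 v=2: → [13,29); WM=21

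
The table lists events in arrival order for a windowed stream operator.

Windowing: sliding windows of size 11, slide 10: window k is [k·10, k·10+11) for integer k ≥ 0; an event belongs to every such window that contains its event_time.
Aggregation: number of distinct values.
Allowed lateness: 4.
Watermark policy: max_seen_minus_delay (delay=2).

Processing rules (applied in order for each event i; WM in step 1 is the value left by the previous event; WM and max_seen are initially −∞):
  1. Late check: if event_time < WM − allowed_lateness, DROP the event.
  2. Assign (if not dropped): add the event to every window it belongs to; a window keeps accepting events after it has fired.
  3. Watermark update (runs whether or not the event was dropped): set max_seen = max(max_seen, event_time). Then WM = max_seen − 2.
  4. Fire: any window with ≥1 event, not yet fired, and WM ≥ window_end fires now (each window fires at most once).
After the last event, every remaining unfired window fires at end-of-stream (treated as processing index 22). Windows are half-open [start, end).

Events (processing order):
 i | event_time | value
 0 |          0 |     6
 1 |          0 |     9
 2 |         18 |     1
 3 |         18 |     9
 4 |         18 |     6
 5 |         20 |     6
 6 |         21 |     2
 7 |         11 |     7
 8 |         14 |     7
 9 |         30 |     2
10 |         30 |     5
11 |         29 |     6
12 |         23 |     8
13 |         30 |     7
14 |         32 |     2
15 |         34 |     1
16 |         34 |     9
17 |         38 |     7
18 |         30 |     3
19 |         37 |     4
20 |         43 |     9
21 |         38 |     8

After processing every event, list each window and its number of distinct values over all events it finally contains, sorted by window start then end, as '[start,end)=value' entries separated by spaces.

[0,11)=2 [10,21)=3 [20,31)=4 [30,41)=7 [40,51)=1

i=0 t=0 v=6: → [0,11); WM=-2
i=1 t=0 v=9: → [0,11); WM=-2
i=2 t=18 v=1: → [10,21); WM=16; [0,11) fires=2
i=3 t=18 v=9: → [10,21); WM=16
i=4 t=18 v=6: → [10,21); WM=16
i=5 t=20 v=6: → [20,31),[10,21); WM=18
i=6 t=21 v=2: → [20,31); WM=19
i=7 t=11 v=7: DROP (t<19-4); WM=19
i=8 t=14 v=7: DROP (t<19-4); WM=19
i=9 t=30 v=2: → [30,41),[20,31); WM=28; [10,21) fires=3
i=10 t=30 v=5: → [30,41),[20,31); WM=28
i=11 t=29 v=6: → [20,31); WM=28
i=12 t=23 v=8: DROP (t<28-4); WM=28
i=13 t=30 v=7: → [30,41),[20,31); WM=28
i=14 t=32 v=2: → [30,41); WM=30
i=15 t=34 v=1: → [30,41); WM=32; [20,31) fires=4
i=16 t=34 v=9: → [30,41); WM=32
i=17 t=38 v=7: → [30,41); WM=36
i=18 t=30 v=3: DROP (t<36-4); WM=36
i=19 t=37 v=4: → [30,41); WM=36
i=20 t=43 v=9: → [40,51); WM=41; [30,41) fires=6
i=21 t=38 v=8: → [30,41); WM=41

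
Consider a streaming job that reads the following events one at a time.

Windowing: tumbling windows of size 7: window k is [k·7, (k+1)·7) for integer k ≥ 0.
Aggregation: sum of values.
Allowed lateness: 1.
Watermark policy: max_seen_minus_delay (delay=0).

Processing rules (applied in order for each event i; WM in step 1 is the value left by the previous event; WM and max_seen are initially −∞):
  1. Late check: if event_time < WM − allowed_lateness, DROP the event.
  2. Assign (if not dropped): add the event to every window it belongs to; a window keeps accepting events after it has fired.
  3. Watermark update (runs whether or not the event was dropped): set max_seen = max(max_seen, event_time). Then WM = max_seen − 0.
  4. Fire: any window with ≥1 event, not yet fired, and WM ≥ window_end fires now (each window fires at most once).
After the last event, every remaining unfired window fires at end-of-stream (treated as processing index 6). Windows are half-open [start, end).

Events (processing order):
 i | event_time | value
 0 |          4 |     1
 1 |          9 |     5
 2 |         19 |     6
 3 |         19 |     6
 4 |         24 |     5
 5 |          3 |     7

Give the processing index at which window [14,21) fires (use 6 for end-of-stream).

4

i=0 t=4 v=1: → [0,7); WM=4
i=1 t=9 v=5: → [7,14); WM=9; [0,7) fires=1
i=2 t=19 v=6: → [14,21); WM=19; [7,14) fires=5
i=3 t=19 v=6: → [14,21); WM=19
i=4 t=24 v=5: → [21,28); WM=24; [14,21) fires=12
i=5 t=3 v=7: DROP (t<24-1); WM=24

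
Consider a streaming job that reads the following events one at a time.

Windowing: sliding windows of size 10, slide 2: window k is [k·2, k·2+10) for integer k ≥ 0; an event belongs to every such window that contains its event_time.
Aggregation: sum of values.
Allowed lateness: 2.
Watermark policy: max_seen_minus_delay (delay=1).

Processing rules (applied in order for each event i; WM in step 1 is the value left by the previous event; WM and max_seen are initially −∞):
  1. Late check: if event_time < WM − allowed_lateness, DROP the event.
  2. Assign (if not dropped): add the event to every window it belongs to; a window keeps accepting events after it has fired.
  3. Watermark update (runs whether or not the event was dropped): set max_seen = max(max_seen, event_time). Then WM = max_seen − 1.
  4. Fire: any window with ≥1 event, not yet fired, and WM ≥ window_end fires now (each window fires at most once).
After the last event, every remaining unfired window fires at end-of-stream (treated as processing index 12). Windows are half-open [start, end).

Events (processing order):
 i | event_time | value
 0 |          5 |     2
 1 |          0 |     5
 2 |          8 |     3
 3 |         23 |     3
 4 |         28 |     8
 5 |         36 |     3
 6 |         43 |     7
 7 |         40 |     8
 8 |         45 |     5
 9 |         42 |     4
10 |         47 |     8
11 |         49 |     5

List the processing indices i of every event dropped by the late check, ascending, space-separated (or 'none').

1

i=0 t=5 v=2: → [4,14),[2,12),[0,10); WM=4
i=1 t=0 v=5: DROP (t<4-2); WM=4
i=2 t=8 v=3: → [8,18),[6,16),[4,14),[2,12),[0,10); WM=7
i=3 t=23 v=3: → [22,32),[20,30),[18,28),[16,26),[14,24); WM=22; [0,10) fires=5 [2,12) fires=5 [4,14) fires=5 [6,16) fires=3 [8,18) fires=3
i=4 t=28 v=8: → [28,38),[26,36),[24,34),[22,32),[20,30); WM=27; [14,24) fires=3 [16,26) fires=3
i=5 t=36 v=3: → [36,46),[34,44),[32,42),[30,40),[28,38); WM=35; [18,28) fires=3 [20,30) fires=11 [22,32) fires=11 [24,34) fires=8
i=6 t=43 v=7: → [42,52),[40,50),[38,48),[36,46),[34,44); WM=42; [26,36) fires=8 [28,38) fires=11 [30,40) fires=3 [32,42) fires=3
i=7 t=40 v=8: → [40,50),[38,48),[36,46),[34,44),[32,42); WM=42
i=8 t=45 v=5: → [44,54),[42,52),[40,50),[38,48),[36,46); WM=44; [34,44) fires=18
i=9 t=42 v=4: → [42,52),[40,50),[38,48),[36,46),[34,44); WM=44
i=10 t=47 v=8: → [46,56),[44,54),[42,52),[40,50),[38,48); WM=46; [36,46) fires=27
i=11 t=49 v=5: → [48,58),[46,56),[44,54),[42,52),[40,50); WM=48; [38,48) fires=32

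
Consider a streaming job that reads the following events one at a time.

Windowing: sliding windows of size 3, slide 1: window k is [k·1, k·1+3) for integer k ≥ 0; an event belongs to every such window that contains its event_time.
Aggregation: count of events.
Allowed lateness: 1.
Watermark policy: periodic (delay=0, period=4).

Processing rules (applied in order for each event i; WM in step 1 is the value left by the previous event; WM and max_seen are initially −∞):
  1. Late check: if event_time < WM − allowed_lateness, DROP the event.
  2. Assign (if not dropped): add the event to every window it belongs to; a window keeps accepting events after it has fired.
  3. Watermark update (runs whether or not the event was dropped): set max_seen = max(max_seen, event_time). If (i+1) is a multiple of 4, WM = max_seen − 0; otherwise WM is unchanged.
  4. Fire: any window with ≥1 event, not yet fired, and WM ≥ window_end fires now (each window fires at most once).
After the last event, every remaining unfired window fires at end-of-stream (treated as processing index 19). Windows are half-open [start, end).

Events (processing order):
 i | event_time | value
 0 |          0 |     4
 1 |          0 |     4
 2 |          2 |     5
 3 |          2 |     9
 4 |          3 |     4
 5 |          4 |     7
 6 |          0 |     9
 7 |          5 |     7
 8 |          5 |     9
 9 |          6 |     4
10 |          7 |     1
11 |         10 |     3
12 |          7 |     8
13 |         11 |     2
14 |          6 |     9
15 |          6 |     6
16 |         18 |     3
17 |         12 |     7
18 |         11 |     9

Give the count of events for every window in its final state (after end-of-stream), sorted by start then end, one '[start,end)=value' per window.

i=0 t=0 v=4: → [0,3); WM=−∞
i=1 t=0 v=4: → [0,3); WM=−∞
i=2 t=2 v=5: → [2,5),[1,4),[0,3); WM=−∞
i=3 t=2 v=9: → [2,5),[1,4),[0,3); WM=2
i=4 t=3 v=4: → [3,6),[2,5),[1,4); WM=2
i=5 t=4 v=7: → [4,7),[3,6),[2,5); WM=2
i=6 t=0 v=9: DROP (t<2-1); WM=2
i=7 t=5 v=7: → [5,8),[4,7),[3,6); WM=5; [0,3) fires=4 [1,4) fires=3 [2,5) fires=4
i=8 t=5 v=9: → [5,8),[4,7),[3,6); WM=5
i=9 t=6 v=4: → [6,9),[5,8),[4,7); WM=5
i=10 t=7 v=1: → [7,10),[6,9),[5,8); WM=5
i=11 t=10 v=3: → [10,13),[9,12),[8,11); WM=10; [3,6) fires=4 [4,7) fires=4 [5,8) fires=4 [6,9) fires=2 [7,10) fires=1
i=12 t=7 v=8: DROP (t<10-1); WM=10
i=13 t=11 v=2: → [11,14),[10,13),[9,12); WM=10
i=14 t=6 v=9: DROP (t<10-1); WM=10
i=15 t=6 v=6: DROP (t<10-1); WM=11; [8,11) fires=1
i=16 t=18 v=3: → [18,21),[17,20),[16,19); WM=11
i=17 t=12 v=7: → [12,15),[11,14),[10,13); WM=11
i=18 t=11 v=9: → [11,14),[10,13),[9,12); WM=11

[0,3)=4 [1,4)=3 [2,5)=4 [3,6)=4 [4,7)=4 [5,8)=4 [6,9)=2 [7,10)=1 [8,11)=1 [9,12)=3 [10,13)=4 [11,14)=3 [12,15)=1 [16,19)=1 [17,20)=1 [18,21)=1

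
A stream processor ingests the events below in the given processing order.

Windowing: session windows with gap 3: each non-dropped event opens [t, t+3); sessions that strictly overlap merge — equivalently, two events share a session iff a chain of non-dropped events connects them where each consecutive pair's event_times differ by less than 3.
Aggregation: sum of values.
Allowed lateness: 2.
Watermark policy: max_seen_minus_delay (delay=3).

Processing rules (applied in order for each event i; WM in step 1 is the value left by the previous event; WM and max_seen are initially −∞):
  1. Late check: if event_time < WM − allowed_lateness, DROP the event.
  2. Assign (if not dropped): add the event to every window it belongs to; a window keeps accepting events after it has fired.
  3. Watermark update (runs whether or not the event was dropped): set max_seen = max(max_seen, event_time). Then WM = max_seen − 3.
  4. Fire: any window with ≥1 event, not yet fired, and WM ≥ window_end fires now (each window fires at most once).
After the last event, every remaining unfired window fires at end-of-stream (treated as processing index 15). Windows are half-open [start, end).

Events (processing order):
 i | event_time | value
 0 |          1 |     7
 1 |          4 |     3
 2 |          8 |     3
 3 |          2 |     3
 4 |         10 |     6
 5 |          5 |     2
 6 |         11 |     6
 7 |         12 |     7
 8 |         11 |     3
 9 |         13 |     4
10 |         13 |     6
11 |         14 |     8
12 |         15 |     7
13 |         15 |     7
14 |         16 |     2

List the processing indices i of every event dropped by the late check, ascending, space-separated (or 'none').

3

i=0 t=1 v=7: → [1,4); WM=-2
i=1 t=4 v=3: → [4,7); WM=1
i=2 t=8 v=3: → [8,11); WM=5
i=3 t=2 v=3: DROP (t<5-2); WM=5
i=4 t=10 v=6: → [8,13); WM=7
i=5 t=5 v=2: → [4,8); WM=7
i=6 t=11 v=6: → [8,14); WM=8
i=7 t=12 v=7: → [8,15); WM=9
i=8 t=11 v=3: → [8,15); WM=9
i=9 t=13 v=4: → [8,16); WM=10
i=10 t=13 v=6: → [8,16); WM=10
i=11 t=14 v=8: → [8,17); WM=11
i=12 t=15 v=7: → [8,18); WM=12
i=13 t=15 v=7: → [8,18); WM=12
i=14 t=16 v=2: → [8,19); WM=13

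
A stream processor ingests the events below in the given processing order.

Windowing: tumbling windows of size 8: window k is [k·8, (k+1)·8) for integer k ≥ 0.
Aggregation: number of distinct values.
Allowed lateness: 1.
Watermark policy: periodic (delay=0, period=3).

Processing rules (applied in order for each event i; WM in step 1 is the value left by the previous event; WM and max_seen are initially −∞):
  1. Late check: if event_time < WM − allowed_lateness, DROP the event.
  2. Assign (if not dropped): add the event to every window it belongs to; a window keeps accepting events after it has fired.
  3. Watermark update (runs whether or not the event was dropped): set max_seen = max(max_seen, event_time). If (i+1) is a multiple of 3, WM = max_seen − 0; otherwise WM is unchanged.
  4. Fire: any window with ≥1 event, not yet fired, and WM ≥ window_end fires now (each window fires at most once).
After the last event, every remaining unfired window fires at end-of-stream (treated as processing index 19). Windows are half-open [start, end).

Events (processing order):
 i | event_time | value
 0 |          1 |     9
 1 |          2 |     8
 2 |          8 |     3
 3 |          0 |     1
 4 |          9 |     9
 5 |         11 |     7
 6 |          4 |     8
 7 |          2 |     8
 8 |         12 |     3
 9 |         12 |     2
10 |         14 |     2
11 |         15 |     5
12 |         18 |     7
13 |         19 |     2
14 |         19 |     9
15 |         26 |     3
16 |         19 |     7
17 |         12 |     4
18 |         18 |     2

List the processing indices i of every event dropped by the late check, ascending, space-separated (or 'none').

3 6 7 17 18

i=0 t=1 v=9: → [0,8); WM=−∞
i=1 t=2 v=8: → [0,8); WM=−∞
i=2 t=8 v=3: → [8,16); WM=8; [0,8) fires=2
i=3 t=0 v=1: DROP (t<8-1); WM=8
i=4 t=9 v=9: → [8,16); WM=8
i=5 t=11 v=7: → [8,16); WM=11
i=6 t=4 v=8: DROP (t<11-1); WM=11
i=7 t=2 v=8: DROP (t<11-1); WM=11
i=8 t=12 v=3: → [8,16); WM=12
i=9 t=12 v=2: → [8,16); WM=12
i=10 t=14 v=2: → [8,16); WM=12
i=11 t=15 v=5: → [8,16); WM=15
i=12 t=18 v=7: → [16,24); WM=15
i=13 t=19 v=2: → [16,24); WM=15
i=14 t=19 v=9: → [16,24); WM=19; [8,16) fires=5
i=15 t=26 v=3: → [24,32); WM=19
i=16 t=19 v=7: → [16,24); WM=19
i=17 t=12 v=4: DROP (t<19-1); WM=26; [16,24) fires=3
i=18 t=18 v=2: DROP (t<26-1); WM=26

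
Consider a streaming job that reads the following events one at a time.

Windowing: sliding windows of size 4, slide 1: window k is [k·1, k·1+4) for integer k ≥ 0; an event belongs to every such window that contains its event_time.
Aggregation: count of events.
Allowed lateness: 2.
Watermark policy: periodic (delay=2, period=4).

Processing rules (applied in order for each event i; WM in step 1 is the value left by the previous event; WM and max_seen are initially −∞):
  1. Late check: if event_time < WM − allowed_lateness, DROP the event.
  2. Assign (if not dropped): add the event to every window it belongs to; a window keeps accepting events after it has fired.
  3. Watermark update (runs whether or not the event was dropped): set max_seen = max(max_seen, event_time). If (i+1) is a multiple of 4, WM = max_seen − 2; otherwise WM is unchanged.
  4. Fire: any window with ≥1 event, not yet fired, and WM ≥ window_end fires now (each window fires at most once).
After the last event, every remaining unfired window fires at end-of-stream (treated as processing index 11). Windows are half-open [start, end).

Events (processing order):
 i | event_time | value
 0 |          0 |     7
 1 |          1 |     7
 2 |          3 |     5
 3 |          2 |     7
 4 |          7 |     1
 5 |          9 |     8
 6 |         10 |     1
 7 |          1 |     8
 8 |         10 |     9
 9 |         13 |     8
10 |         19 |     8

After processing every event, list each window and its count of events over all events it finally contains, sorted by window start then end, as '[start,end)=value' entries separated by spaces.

[0,4)=5 [1,5)=4 [2,6)=2 [3,7)=1 [4,8)=1 [5,9)=1 [6,10)=2 [7,11)=4 [8,12)=3 [9,13)=3 [10,14)=3 [11,15)=1 [12,16)=1 [13,17)=1 [16,20)=1 [17,21)=1 [18,22)=1 [19,23)=1

i=0 t=0 v=7: → [0,4); WM=−∞
i=1 t=1 v=7: → [1,5),[0,4); WM=−∞
i=2 t=3 v=5: → [3,7),[2,6),[1,5),[0,4); WM=−∞
i=3 t=2 v=7: → [2,6),[1,5),[0,4); WM=1
i=4 t=7 v=1: → [7,11),[6,10),[5,9),[4,8); WM=1
i=5 t=9 v=8: → [9,13),[8,12),[7,11),[6,10); WM=1
i=6 t=10 v=1: → [10,14),[9,13),[8,12),[7,11); WM=1
i=7 t=1 v=8: → [1,5),[0,4); WM=8; [0,4) fires=5 [1,5) fires=4 [2,6) fires=2 [3,7) fires=1 [4,8) fires=1
i=8 t=10 v=9: → [10,14),[9,13),[8,12),[7,11); WM=8
i=9 t=13 v=8: → [13,17),[12,16),[11,15),[10,14); WM=8
i=10 t=19 v=8: → [19,23),[18,22),[17,21),[16,20); WM=8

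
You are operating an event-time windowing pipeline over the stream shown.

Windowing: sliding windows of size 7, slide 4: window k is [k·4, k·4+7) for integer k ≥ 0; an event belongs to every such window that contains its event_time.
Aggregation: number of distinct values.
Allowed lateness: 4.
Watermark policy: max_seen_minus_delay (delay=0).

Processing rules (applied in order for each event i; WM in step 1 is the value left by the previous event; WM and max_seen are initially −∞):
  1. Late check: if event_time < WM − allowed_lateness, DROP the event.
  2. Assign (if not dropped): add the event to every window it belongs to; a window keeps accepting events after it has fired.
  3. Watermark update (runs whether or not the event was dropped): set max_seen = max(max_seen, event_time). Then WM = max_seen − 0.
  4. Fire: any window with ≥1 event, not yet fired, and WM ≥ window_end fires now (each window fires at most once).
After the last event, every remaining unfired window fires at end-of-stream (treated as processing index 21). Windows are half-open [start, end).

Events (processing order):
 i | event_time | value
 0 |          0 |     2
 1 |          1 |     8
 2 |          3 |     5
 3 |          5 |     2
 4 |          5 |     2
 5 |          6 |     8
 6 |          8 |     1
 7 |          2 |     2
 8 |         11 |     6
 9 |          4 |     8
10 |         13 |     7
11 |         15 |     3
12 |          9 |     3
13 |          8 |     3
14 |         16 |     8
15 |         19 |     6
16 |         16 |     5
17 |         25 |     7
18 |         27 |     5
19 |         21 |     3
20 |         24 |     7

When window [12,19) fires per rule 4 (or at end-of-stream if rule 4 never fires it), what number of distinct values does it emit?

3

i=0 t=0 v=2: → [0,7); WM=0
i=1 t=1 v=8: → [0,7); WM=1
i=2 t=3 v=5: → [0,7); WM=3
i=3 t=5 v=2: → [4,11),[0,7); WM=5
i=4 t=5 v=2: → [4,11),[0,7); WM=5
i=5 t=6 v=8: → [4,11),[0,7); WM=6
i=6 t=8 v=1: → [8,15),[4,11); WM=8; [0,7) fires=3
i=7 t=2 v=2: DROP (t<8-4); WM=8
i=8 t=11 v=6: → [8,15); WM=11; [4,11) fires=3
i=9 t=4 v=8: DROP (t<11-4); WM=11
i=10 t=13 v=7: → [12,19),[8,15); WM=13
i=11 t=15 v=3: → [12,19); WM=15; [8,15) fires=3
i=12 t=9 v=3: DROP (t<15-4); WM=15
i=13 t=8 v=3: DROP (t<15-4); WM=15
i=14 t=16 v=8: → [16,23),[12,19); WM=16
i=15 t=19 v=6: → [16,23); WM=19; [12,19) fires=3
i=16 t=16 v=5: → [16,23),[12,19); WM=19
i=17 t=25 v=7: → [24,31),[20,27); WM=25; [16,23) fires=3
i=18 t=27 v=5: → [24,31); WM=27; [20,27) fires=1
i=19 t=21 v=3: DROP (t<27-4); WM=27
i=20 t=24 v=7: → [24,31),[20,27); WM=27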